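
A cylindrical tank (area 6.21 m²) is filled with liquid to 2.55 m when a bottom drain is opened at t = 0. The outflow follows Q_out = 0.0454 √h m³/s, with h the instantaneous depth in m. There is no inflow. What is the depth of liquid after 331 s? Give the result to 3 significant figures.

0.150 m

Mass balance (ρ constant): A dh/dt = −0.0454 √h.
Separate and integrate: 2(√h − √h₀) = −(0.0454/A) t.
√h = √2.55 − 0.0454·331/(2·6.21) = 1.5969 − 1.2099 = 0.38694.
h = 0.38694² = 0.14972 m.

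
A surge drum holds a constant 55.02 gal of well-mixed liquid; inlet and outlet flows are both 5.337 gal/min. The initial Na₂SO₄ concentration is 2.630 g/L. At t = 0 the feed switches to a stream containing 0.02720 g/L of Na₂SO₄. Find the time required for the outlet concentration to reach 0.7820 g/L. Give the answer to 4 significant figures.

12.76 min

Species balance: V dC/dt = Q(C_in − C) ⇒ τ = V/Q = 10.3092 min.
C(t) = C_in + (C₀ − C_in) e^(−t/τ). Set C = 0.7820 and solve for t:
e^(−t/τ) = (C − C_in)/(C₀ − C_in) = (0.7820 − 0.02720)/(2.630 − 0.02720) = 0.289995
t = −τ ln(…) = 10.3092 × 1.23789 = 12.7616 min.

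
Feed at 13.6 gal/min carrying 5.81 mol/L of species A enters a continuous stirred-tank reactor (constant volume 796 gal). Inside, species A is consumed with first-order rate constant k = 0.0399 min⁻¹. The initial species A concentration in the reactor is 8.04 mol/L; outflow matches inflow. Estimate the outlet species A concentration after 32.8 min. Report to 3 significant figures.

Species balance: V dC/dt = Q C_in − Q C − k V C.
dC/dt = (Q/V) C_in − (Q/V + k) C; effective rate a = Q/V + k = 0.017085 + 0.0399 = 0.056985 min⁻¹.
C_ss = Q C_in/(Q + kV) = 1.7420 mol/L; C(t) = C_ss + (C₀ − C_ss) e^(−a t).
C(32.8) = 1.7420 + (6.2980)·e^(−0.056985·32.8) = 1.7420 + (6.2980)·0.15426 = 2.7135 mol/L.

2.71 mol/L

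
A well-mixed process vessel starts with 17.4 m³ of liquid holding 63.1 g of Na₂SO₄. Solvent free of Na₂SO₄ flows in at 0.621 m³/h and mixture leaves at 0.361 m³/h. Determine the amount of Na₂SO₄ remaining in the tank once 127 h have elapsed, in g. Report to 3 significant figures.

14.4 g

Let m(t) be the amount of Na₂SO₄. Volume: V(t) = V₀ + (Q_in − Q_out) t = 17.4 + 0.26000 t; V(127) = 50.420 m³.
Solute balance: dm/dt = 0 − Q_out C = −Q_out m/V(t).
dm/m = −Q_out dt/(V₀ + 0.26000 t); integrating gives ln(m/m₀) = −(Q_out/(Q_in−Q_out)) ln(V/V₀).
m = m₀ (V₀/V)^(Q_out/(Q_in−Q_out)) = 63.1 × (17.4/50.420)^(1.3885) = 14.404 g.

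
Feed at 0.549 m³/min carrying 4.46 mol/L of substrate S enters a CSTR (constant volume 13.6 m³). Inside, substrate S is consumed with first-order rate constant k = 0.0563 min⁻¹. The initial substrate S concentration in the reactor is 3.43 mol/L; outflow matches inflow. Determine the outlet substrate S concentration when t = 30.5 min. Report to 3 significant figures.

1.94 mol/L

V dC/dt = Q(C_in − C) − k V C.
dC/dt = (Q/V) C_in − (Q/V + k) C; effective rate a = Q/V + k = 0.040368 + 0.0563 = 0.096668 min⁻¹.
C_ss = Q C_in/(Q + kV) = 1.8625 mol/L; C(t) = C_ss + (C₀ − C_ss) e^(−a t).
C(30.5) = 1.8625 + (1.5675)·e^(−0.096668·30.5) = 1.8625 + (1.5675)·0.052425 = 1.9446 mol/L.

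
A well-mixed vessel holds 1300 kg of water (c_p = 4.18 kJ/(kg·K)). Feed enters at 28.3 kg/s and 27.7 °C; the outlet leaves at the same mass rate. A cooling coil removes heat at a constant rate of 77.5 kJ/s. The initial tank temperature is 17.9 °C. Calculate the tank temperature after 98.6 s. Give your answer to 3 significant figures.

M c_p dT/dt = ṁ c_p (T_in − T) − Q̇.
Rearrange: dT/dt = (T_ss − T)/τ with τ = M/ṁ = 45.936 s and T_ss = T_in − Q̇/(ṁ c_p) = 27.045 °C.
This is linear first-order; T(t) = T_ss + (T₀ − T_ss) e^(−t/τ).
T(98.6) = 27.045 + (-9.1449)·e^(−98.6/45.936) = 27.045 + (-9.1449)·0.11690 = 25.976 °C.

26.0 °C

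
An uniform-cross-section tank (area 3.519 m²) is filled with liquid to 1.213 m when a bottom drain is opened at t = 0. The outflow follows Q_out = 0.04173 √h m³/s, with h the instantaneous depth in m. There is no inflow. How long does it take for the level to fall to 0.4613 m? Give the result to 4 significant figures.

71.20 s

A dh/dt = −Q_out = −0.04173 √h.
This is separable: 2 d(√h)/dt = −0.04173/A, so √h = √h₀ − (0.04173/(2A)) t.
t = 2A(√h₀ − √h)/0.04173 = 2·3.519·(√1.213 − √0.4613)/0.04173
  = 7.03800 × (1.10136 − 0.679191) / 0.04173 = 71.2017 s.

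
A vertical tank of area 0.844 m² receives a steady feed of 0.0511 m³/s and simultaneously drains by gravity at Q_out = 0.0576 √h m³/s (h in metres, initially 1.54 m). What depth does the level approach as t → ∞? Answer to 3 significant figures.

0.787 m

Level balance: A dh/dt = 0.0511 − 0.0576 √h. Setting dh/dt = 0:
Q_in = 0.0576 √h_ss ⇒ √h_ss = 0.0511/0.0576 = 0.88715.
h_ss = 0.88715² = 0.78704 m. (Since h₀ = 1.54 m > h_ss, the level will fall toward this value.)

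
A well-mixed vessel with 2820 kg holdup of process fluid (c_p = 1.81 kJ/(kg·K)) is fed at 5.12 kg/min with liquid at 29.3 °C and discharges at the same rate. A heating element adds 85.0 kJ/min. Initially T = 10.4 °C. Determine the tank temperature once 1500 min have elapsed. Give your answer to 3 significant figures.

36.6 °C

Heat balance on the well-mixed liquid: M c_p dT/dt = ṁ c_p (T_in − T) + 85.0.
τ = M/ṁ = 550.78 min; T_ss = T_in + Q̇/(ṁ c_p) = 29.3 + 85.0/(5.12·1.81) = 38.472 °C.
T approaches T_ss exponentially: T(t) = T_ss + (T₀ − T_ss) e^(−t/τ).
T(1500) = 38.472 + (-28.072)·e^(−1500/550.78) = 38.472 + (-28.072)·0.065651 = 36.629 °C.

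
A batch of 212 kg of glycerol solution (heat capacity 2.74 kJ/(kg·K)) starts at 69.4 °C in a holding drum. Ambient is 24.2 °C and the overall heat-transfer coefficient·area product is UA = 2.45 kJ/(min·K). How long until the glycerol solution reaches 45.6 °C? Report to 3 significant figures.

177 min

Lumped-capacitance energy balance: M c_p dT/dt = UA(T_amb − T).
τ = M c_p/UA = 237.09 min; T_ss = T_amb = 24.200 °C.
T(t) = T_ss + (T₀ − T_ss)e^(−t/τ); set T = 45.6:
t = −τ ln[(T − T_ss)/(T₀ − T_ss)] = −237.09 · ln(0.47345) = 177.28 min.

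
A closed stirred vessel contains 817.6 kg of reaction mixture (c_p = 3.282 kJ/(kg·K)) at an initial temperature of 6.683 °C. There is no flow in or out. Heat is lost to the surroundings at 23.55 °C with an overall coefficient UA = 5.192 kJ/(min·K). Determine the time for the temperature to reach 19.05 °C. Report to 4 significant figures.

Lumped-capacitance energy balance: M c_p dT/dt = UA(T_amb − T).
τ = M c_p/UA = 516.827 min; T_ss = T_amb = 23.5500 °C.
T(t) = T_ss + (T₀ − T_ss)e^(−t/τ); set T = 19.05:
t = −τ ln[(T − T_ss)/(T₀ − T_ss)] = −516.827 · ln(0.266793) = 682.873 min.

682.9 min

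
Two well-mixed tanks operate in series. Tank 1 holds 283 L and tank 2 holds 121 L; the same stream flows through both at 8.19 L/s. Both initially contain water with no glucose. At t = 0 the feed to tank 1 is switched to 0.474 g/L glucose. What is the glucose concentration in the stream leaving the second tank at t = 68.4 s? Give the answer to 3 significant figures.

Species balance on tank i: dCᵢ/dt = (Cᵢ₋₁ − Cᵢ)/τᵢ with τᵢ = Vᵢ/Q.
τ₁ = 283/8.19 = 34.554 s; τ₂ = 121/8.19 = 14.774 s.
Tank 1: C₁ = C_in(1 − e^(−t/τ₁)). Tank 2 (τ₁ ≠ τ₂): C₂ = C_in[1 − (τ₁ e^(−t/τ₁) − τ₂ e^(−t/τ₂))/(τ₁ − τ₂)].
At t = 68.4: e^(−t/τ₁) = 0.13814, e^(−t/τ₂) = 0.0097575.
C₂ = 0.474·[1 − (34.554·0.13814 − 14.774·0.0097575)/(19.780)] = 0.474·0.76597 = 0.36307 g/L.

0.363 g/L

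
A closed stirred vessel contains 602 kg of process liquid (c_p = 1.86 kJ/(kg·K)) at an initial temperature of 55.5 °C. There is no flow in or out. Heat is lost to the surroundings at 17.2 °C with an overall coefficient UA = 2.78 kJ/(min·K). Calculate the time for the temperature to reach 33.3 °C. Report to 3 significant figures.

349 min

M c_p dT/dt = −UA(T − T_amb).
τ = M c_p/UA = 402.78 min; T_ss = T_amb = 17.200 °C.
T(t) = T_ss + (T₀ − T_ss)e^(−t/τ); set T = 33.3:
t = −τ ln[(T − T_ss)/(T₀ − T_ss)] = −402.78 · ln(0.42037) = 349.06 min.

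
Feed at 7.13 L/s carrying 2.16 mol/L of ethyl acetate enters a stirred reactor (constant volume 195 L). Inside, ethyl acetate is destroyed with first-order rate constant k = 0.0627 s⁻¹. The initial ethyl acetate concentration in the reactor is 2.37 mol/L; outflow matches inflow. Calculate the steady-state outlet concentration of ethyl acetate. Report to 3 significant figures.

Species balance: V dC/dt = Q C_in − Q C − k V C.
Steady state (dC/dt = 0): C_ss = Q C_in/(Q + kV) = C_in/(1 + kV/Q).
C_ss = 7.13·2.16/(7.13 + 0.0627·195) = 15.401/19.357 = 0.79564 mol/L.

0.796 mol/L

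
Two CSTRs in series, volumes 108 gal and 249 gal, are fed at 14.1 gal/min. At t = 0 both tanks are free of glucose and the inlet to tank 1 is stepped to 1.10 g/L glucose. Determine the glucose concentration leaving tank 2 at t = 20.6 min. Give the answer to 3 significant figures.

Species balance on tank i: dCᵢ/dt = (Cᵢ₋₁ − Cᵢ)/τᵢ with τᵢ = Vᵢ/Q.
τ₁ = 108/14.1 = 7.6596 min; τ₂ = 249/14.1 = 17.660 min.
Tank 1: C₁ = C_in(1 − e^(−t/τ₁)). Tank 2 (τ₁ ≠ τ₂): C₂ = C_in[1 − (τ₁ e^(−t/τ₁) − τ₂ e^(−t/τ₂))/(τ₁ − τ₂)].
At t = 20.6: e^(−t/τ₁) = 0.067919, e^(−t/τ₂) = 0.31145.
C₂ = 1.10·[1 − (7.6596·0.067919 − 17.660·0.31145)/(-10.000)] = 1.10·0.50201 = 0.55221 g/L.

0.552 g/L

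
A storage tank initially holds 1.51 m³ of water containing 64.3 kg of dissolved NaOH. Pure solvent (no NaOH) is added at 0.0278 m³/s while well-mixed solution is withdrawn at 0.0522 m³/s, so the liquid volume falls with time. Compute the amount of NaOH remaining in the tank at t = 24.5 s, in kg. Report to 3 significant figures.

Total volume: dV/dt = Q_in − Q_out = -0.024400 m³/s, so V(t) = 1.51 − 0.024400 t and V(24.5) = 0.91220 m³.
No NaOH enters, so dm/dt = −Q_out · (m/V).
Separate: dm/m = −Q_out dt/V(t) ⇒ ln(m/m₀) = −(Q_out/(Q_in−Q_out)) ln(V/V₀).
m = m₀ (V₀/V)^(Q_out/(Q_in−Q_out)) = 64.3 × (1.51/0.91220)^(-2.1393) = 21.874 kg.

21.9 kg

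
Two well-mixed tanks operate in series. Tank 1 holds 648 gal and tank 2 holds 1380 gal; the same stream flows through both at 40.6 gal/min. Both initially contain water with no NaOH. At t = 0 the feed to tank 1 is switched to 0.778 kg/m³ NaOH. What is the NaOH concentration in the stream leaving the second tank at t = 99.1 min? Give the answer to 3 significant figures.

0.700 kg/m³

Species balance on tank i: dCᵢ/dt = (Cᵢ₋₁ − Cᵢ)/τᵢ with τᵢ = Vᵢ/Q.
τ₁ = 648/40.6 = 15.961 min; τ₂ = 1380/40.6 = 33.990 min.
Tank 1: C₁ = C_in(1 − e^(−t/τ₁)). Tank 2 (τ₁ ≠ τ₂): C₂ = C_in[1 − (τ₁ e^(−t/τ₁) − τ₂ e^(−t/τ₂))/(τ₁ − τ₂)].
At t = 99.1: e^(−t/τ₁) = 0.0020112, e^(−t/τ₂) = 0.054174.
C₂ = 0.778·[1 − (15.961·0.0020112 − 33.990·0.054174)/(-18.030)] = 0.778·0.89965 = 0.69993 kg/m³.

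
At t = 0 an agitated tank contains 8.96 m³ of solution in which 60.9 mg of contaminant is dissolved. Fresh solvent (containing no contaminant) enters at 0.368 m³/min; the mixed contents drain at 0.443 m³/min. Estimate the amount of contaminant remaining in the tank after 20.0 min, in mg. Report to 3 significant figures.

Total volume: dV/dt = Q_in − Q_out = -0.075000 m³/min, so V(t) = 8.96 − 0.075000 t and V(20.0) = 7.4600 m³.
Species balance (pure solvent in): dm/dt = −Q_out · m/V(t).
dm/m = −Q_out dt/(V₀ − 0.075000 t); integrating gives ln(m/m₀) = −(Q_out/(Q_in−Q_out)) ln(V/V₀).
m = m₀ (V₀/V)^(Q_out/(Q_in−Q_out)) = 60.9 × (8.96/7.4600)^(-5.9067) = 20.636 mg.

20.6 mg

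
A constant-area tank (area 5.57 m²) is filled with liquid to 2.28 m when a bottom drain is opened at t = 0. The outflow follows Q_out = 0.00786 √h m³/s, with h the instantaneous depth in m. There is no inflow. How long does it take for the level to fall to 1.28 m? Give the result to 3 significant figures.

537 s

A dh/dt = −Q_out = −0.00786 √h.
This is separable: 2 d(√h)/dt = −0.00786/A, so √h = √h₀ − (0.00786/(2A)) t.
t = 2A(√h₀ − √h)/0.00786 = 2·5.57·(√2.28 − √1.28)/0.00786
  = 11.140 × (1.5100 − 1.1314) / 0.00786 = 536.59 s.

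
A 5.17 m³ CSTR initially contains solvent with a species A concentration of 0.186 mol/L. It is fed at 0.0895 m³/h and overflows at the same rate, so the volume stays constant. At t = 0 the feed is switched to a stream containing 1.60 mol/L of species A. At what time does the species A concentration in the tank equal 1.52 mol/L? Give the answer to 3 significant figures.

Species balance: V dC/dt = Q(C_in − C) ⇒ τ = V/Q = 57.765 h.
C(t) = C_in + (C₀ − C_in) e^(−t/τ). Set C = 1.52 and solve for t:
e^(−t/τ) = (C − C_in)/(C₀ − C_in) = (1.52 − 1.60)/(0.186 − 1.60) = 0.056577
t = −τ ln(…) = 57.765 × 2.8722 = 165.91 h.

166 h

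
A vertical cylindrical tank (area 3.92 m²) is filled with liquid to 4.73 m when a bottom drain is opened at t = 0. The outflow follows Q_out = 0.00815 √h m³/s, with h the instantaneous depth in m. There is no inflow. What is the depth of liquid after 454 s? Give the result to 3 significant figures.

2.90 m

With no inflow, A dh/dt = −0.00815 √h.
This is separable: 2 d(√h)/dt = −0.00815/A, so √h = √h₀ − (0.00815/(2A)) t.
√h = √4.73 − 0.00815·454/(2·3.92) = 2.1749 − 0.47195 = 1.7029.
h = 1.7029² = 2.8999 m.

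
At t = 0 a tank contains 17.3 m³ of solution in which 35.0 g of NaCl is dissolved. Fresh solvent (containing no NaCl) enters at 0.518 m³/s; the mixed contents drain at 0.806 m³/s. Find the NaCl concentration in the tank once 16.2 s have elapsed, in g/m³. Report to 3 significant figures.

Total volume: dV/dt = Q_in − Q_out = -0.28800 m³/s, so V(t) = 17.3 − 0.28800 t and V(16.2) = 12.634 m³.
Solute balance: dm/dt = 0 − Q_out C = −Q_out m/V(t).
Separate: dm/m = −Q_out dt/V(t) ⇒ ln(m/m₀) = −(Q_out/(Q_in−Q_out)) ln(V/V₀).
m = m₀ (V₀/V)^(Q_out/(Q_in−Q_out)) = 35.0 × (17.3/12.634)^(-2.7986) = 14.524 g.
C = m/V = 14.524/12.634 = 1.1495 g/m³.

1.15 g/m³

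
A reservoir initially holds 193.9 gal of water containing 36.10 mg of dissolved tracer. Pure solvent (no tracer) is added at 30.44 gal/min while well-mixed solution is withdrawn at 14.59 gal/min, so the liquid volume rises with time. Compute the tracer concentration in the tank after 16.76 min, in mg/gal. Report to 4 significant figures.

0.03550 mg/gal

Total volume: dV/dt = Q_in − Q_out = 15.8500 gal/min, so V(t) = 193.9 + 15.8500 t and V(16.76) = 459.546 gal.
Species balance (pure solvent in): dm/dt = −Q_out · m/V(t).
Separate: dm/m = −Q_out dt/V(t) ⇒ ln(m/m₀) = −(Q_out/(Q_in−Q_out)) ln(V/V₀).
m = m₀ (V₀/V)^(Q_out/(Q_in−Q_out)) = 36.10 × (193.9/459.546)^(0.920505) = 16.3135 mg.
C = m/V = 16.3135/459.546 = 0.0354992 mg/gal.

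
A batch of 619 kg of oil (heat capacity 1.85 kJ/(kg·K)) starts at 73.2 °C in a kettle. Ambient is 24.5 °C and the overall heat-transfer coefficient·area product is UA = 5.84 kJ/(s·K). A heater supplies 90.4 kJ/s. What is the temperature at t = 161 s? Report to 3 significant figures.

Lumped-capacitance energy balance: M c_p dT/dt = UA(T_amb − T) + Q̇.
dT/dt = (T_ss − T)/τ with T_ss = T_amb + Q̇/UA = 24.5 + 90.4/5.84 = 39.979 °C, τ = M c_p/UA = 619·1.85/5.84 = 196.09 s.
Solution: T(t) = T_ss + (T₀ − T_ss) e^(−t/τ).
T(161) = 39.979 + (33.221)·0.43996 = 54.595 °C.

54.6 °C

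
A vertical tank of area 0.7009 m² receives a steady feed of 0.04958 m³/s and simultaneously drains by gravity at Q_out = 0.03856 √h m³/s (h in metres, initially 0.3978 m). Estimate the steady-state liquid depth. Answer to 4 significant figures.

Level balance: A dh/dt = 0.04958 − 0.03856 √h. Setting dh/dt = 0:
Q_in = 0.03856 √h_ss ⇒ √h_ss = 0.04958/0.03856 = 1.28579.
h_ss = 1.28579² = 1.65325 m. (Since h₀ = 0.3978 m < h_ss, the level will rise toward this value.)

1.653 m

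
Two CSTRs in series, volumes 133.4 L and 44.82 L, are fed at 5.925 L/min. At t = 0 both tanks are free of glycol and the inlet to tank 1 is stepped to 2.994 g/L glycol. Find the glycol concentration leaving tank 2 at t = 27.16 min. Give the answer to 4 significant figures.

1.686 g/L

Time constants: τᵢ = Vᵢ/Q for each well-mixed tank.
τ₁ = 133.4/5.925 = 22.5148 min; τ₂ = 44.82/5.925 = 7.56456 min.
Tank 1: C₁ = C_in(1 − e^(−t/τ₁)). Tank 2 (τ₁ ≠ τ₂): C₂ = C_in[1 − (τ₁ e^(−t/τ₁) − τ₂ e^(−t/τ₂))/(τ₁ − τ₂)].
At t = 27.16: e^(−t/τ₁) = 0.299297, e^(−t/τ₂) = 0.0275865.
C₂ = 2.994·[1 − (22.5148·0.299297 − 7.56456·0.0275865)/(14.9502)] = 2.994·0.563222 = 1.68629 g/L.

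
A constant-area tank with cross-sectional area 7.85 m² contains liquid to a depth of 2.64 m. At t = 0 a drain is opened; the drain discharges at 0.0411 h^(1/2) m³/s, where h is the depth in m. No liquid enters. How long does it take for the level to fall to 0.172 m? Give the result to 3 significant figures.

462 s

Accumulation of liquid (constant cross-section A): A dh/dt = −0.0411 √h.
Separate and integrate: 2(√h − √h₀) = −(0.0411/A) t.
t = 2A(√h₀ − √h)/0.0411 = 2·7.85·(√2.64 − √0.172)/0.0411
  = 15.700 × (1.6248 − 0.41473) / 0.0411 = 462.24 s.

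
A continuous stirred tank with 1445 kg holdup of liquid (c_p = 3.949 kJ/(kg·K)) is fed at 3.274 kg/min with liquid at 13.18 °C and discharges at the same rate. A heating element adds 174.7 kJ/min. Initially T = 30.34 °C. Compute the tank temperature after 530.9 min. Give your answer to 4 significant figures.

27.79 °C

M c_p dT/dt = ṁ c_p (T_in − T) + Q̇.
τ = M/ṁ = 441.356 min; T_ss = T_in + Q̇/(ṁ c_p) = 13.18 + 174.7/(3.274·3.949) = 26.6922 °C.
T approaches T_ss exponentially: T(t) = T_ss + (T₀ − T_ss) e^(−t/τ).
T(530.9) = 26.6922 + (3.64777)·e^(−530.9/441.356) = 26.6922 + (3.64777)·0.300327 = 27.7878 °C.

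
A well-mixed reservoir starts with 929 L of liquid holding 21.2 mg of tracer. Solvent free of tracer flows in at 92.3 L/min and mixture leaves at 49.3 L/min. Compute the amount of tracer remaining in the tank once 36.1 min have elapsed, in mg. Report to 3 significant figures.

6.87 mg

Let m(t) be the amount of tracer. Volume: V(t) = V₀ + (Q_in − Q_out) t = 929 + 43.000 t; V(36.1) = 2481.3 L.
Species balance (pure solvent in): dm/dt = −Q_out · m/V(t).
Separate: dm/m = −Q_out dt/V(t) ⇒ ln(m/m₀) = −(Q_out/(Q_in−Q_out)) ln(V/V₀).
m = m₀ (V₀/V)^(Q_out/(Q_in−Q_out)) = 21.2 × (929/2481.3)^(1.1465) = 6.8732 mg.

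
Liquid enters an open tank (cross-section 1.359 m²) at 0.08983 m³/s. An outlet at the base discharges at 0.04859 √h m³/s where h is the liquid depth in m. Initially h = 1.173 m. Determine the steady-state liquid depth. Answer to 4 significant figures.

A dh/dt = Q_in − 0.04859 √h. Steady state requires inflow = outflow:
Q_in = 0.04859 √h_ss ⇒ √h_ss = 0.08983/0.04859 = 1.84873.
h_ss = 1.84873² = 3.41782 m. (Since h₀ = 1.173 m < h_ss, the level will rise toward this value.)

3.418 m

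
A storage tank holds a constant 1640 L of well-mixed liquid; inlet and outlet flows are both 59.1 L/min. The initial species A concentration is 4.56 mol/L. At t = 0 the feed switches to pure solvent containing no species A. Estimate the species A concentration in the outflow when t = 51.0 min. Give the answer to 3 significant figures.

0.726 mol/L

Transient balance on the dissolved component: V dC/dt = Q(C_in − C).
So dC/dt = (C_in − C)/τ with τ = V/Q = 1640/59.1 = 27.750 min.
This is linear first-order; C(t) = C_in + (C₀ − C_in) e^(−t/τ).
C(51.0) = 0 + (4.56 − 0)·e^(−51.0/27.750) = 0 + (4.5600)·0.15916 = 0.72575 mol/L.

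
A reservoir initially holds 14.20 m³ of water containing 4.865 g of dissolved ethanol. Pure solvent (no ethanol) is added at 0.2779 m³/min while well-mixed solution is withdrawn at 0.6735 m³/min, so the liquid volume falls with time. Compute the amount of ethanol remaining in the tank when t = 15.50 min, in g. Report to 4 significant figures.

Let m(t) be the amount of ethanol. Volume: V(t) = V₀ + (Q_in − Q_out) t = 14.20 − 0.395600 t; V(15.50) = 8.06820 m³.
No ethanol enters, so dm/dt = −Q_out · (m/V).
Separate: dm/m = −Q_out dt/V(t) ⇒ ln(m/m₀) = −(Q_out/(Q_in−Q_out)) ln(V/V₀).
m = m₀ (V₀/V)^(Q_out/(Q_in−Q_out)) = 4.865 × (14.20/8.06820)^(-1.70248) = 1.85825 g.

1.858 g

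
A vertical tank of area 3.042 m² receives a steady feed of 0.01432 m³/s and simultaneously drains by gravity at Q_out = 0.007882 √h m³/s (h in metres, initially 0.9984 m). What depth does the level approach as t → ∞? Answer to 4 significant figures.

3.301 m

A dh/dt = Q_in − 0.007882 √h. Steady state requires inflow = outflow:
Q_in = 0.007882 √h_ss ⇒ √h_ss = 0.01432/0.007882 = 1.81680.
h_ss = 1.81680² = 3.30075 m. (Since h₀ = 0.9984 m < h_ss, the level will rise toward this value.)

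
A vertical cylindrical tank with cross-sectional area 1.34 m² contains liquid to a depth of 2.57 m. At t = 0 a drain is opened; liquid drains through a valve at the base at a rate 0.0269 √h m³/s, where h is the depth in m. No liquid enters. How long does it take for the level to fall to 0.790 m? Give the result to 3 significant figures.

71.2 s

Mass balance (ρ constant): A dh/dt = −0.0269 √h.
∫ h^(−1/2) dh = −(0.0269/A) ∫ dt, giving 2√h = 2√h₀ − (0.0269/A) t.
t = 2A(√h₀ − √h)/0.0269 = 2·1.34·(√2.57 − √0.790)/0.0269
  = 2.6800 × (1.6031 − 0.88882) / 0.0269 = 71.165 s.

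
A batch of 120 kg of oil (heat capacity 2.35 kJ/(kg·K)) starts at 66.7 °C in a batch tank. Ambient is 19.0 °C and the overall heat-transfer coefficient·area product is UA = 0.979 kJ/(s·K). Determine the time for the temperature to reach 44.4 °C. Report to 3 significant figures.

182 s

Lumped-capacitance energy balance: M c_p dT/dt = UA(T_amb − T).
τ = M c_p/UA = 288.05 s; T_ss = T_amb = 19.000 °C.
T(t) = T_ss + (T₀ − T_ss)e^(−t/τ); set T = 44.4:
t = −τ ln[(T − T_ss)/(T₀ − T_ss)] = −288.05 · ln(0.53249) = 181.52 s.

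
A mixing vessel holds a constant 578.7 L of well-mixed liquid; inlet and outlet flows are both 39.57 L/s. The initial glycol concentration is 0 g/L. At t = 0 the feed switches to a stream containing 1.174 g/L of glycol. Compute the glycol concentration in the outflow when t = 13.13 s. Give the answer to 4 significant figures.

Mass balance on the solute (V constant): V dC/dt = Q(C_in − C).
Rewrite as dC/dt + C/τ = C_in/τ, τ = V/Q = 14.6247 s.
C approaches C_in exponentially: C(t) = C_in + (C₀ − C_in) e^(−t/τ).
C(13.13) = 1.174 + (0 − 1.174)·e^(−13.13/14.6247) = 1.174 + (-1.17400)·0.407467 = 0.695634 g/L.

0.6956 g/L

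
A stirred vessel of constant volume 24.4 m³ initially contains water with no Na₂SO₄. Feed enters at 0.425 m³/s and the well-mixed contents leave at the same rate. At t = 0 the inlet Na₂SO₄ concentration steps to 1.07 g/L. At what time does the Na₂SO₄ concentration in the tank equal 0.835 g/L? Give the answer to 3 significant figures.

Species balance: V dC/dt = Q(C_in − C) ⇒ τ = V/Q = 57.412 s.
C(t) = C_in + (C₀ − C_in) e^(−t/τ). Set C = 0.835 and solve for t:
e^(−t/τ) = (C − C_in)/(C₀ − C_in) = (0.835 − 1.07)/(0 − 1.07) = 0.21963
t = −τ ln(…) = 57.412 × 1.5158 = 87.026 s.

87.0 s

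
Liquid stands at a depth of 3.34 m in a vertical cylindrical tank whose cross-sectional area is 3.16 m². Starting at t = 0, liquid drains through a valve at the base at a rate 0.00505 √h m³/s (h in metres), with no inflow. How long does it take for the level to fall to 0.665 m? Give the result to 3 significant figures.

Unsteady balance on liquid volume: A dh/dt = −0.00505 √h.
This is separable: 2 d(√h)/dt = −0.00505/A, so √h = √h₀ − (0.00505/(2A)) t.
t = 2A(√h₀ − √h)/0.00505 = 2·3.16·(√3.34 − √0.665)/0.00505
  = 6.3200 × (1.8276 − 0.81548) / 0.00505 = 1266.6 s.

1270 s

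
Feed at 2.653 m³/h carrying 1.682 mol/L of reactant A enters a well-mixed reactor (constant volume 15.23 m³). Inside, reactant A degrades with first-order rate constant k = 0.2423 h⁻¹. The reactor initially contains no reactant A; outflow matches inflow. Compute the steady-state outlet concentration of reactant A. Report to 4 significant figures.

0.7035 mol/L

Accumulation = in − out − consumed: V dC/dt = Q C_in − Q C − k V C.
At steady state: 0 = Q C_in − (Q + kV) C_ss, so C_ss = Q C_in/(Q + kV).
C_ss = 2.653·1.682/(2.653 + 0.2423·15.23) = 4.46235/6.34323 = 0.703482 mol/L.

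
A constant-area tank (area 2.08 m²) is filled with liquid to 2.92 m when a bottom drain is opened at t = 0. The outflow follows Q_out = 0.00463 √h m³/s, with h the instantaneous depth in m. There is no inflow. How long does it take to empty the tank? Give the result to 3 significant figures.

With no inflow, A dh/dt = −0.00463 √h.
This is separable: 2 d(√h)/dt = −0.00463/A, so √h = √h₀ − (0.00463/(2A)) t.
Set h = 0: 2√h₀ = (0.00463/A) t_empty ⇒ t_empty = 2A√h₀/0.00463.
t_empty = 2·2.08·√2.92/0.00463 = 4.1600·1.7088/0.00463 = 1535.3 s.

1540 s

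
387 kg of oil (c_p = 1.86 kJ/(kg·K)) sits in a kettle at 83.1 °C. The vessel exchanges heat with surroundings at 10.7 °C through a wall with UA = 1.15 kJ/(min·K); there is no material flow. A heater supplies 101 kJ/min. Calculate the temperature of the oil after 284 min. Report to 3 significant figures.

88.7 °C

Heat balance on the well-mixed liquid: M c_p dT/dt = −UA(T − T_amb) + Q̇.
dT/dt = (T_ss − T)/τ with T_ss = T_amb + Q̇/UA = 10.7 + 101/1.15 = 98.526 °C, τ = M c_p/UA = 387·1.86/1.15 = 625.93 min.
Integrating: T(t) = T_ss + (T₀ − T_ss) e^(−t/τ).
T(284) = 98.526 + (-15.426)·0.63526 = 88.727 °C.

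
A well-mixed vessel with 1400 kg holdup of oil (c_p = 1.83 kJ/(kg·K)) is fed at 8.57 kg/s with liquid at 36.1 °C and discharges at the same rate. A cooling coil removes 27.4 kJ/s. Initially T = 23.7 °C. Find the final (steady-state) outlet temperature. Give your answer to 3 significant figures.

34.4 °C

Energy balance: M c_p dT/dt = ṁ c_p (T_in − T) − 27.4.
At steady state dT/dt = 0 ⇒ T_ss = T_in − Q̇/(ṁ c_p) = 36.1 − 27.4/(8.57·1.83) = 34.353 °C.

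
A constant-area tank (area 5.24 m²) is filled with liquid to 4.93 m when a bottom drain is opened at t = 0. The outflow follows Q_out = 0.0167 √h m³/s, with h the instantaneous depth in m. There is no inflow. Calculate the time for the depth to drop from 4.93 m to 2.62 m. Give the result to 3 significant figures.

378 s

Mass balance (ρ constant): A dh/dt = −0.0167 √h.
Separate and integrate: 2(√h − √h₀) = −(0.0167/A) t.
t = 2A(√h₀ − √h)/0.0167 = 2·5.24·(√4.93 − √2.62)/0.0167
  = 10.480 × (2.2204 − 1.6186) / 0.0167 = 377.61 s.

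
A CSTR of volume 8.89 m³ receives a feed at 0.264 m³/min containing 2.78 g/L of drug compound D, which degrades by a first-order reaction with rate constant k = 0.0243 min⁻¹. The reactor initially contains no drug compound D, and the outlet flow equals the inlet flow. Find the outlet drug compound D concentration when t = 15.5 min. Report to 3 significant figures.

Species balance: V dC/dt = Q C_in − Q C − k V C.
This is linear with rate a = Q/V + k = 0.053996 min⁻¹.
C_ss = Q C_in/(Q + kV) = 1.5289 g/L; C(t) = C_ss + (C₀ − C_ss) e^(−a t).
C(15.5) = 1.5289 + (-1.5289)·e^(−0.053996·15.5) = 1.5289 + (-1.5289)·0.43303 = 0.86684 g/L.

0.867 g/L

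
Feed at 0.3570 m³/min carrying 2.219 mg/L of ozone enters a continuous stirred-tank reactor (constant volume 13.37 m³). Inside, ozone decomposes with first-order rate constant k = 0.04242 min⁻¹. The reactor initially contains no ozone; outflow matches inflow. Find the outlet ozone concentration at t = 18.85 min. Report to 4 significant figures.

0.6243 mg/L

Species balance: V dC/dt = Q C_in − Q C − k V C.
This is linear with rate a = Q/V + k = 0.0691216 min⁻¹.
C_ss = Q C_in/(Q + kV) = 0.857197 mg/L; C(t) = C_ss + (C₀ − C_ss) e^(−a t).
C(18.85) = 0.857197 + (-0.857197)·e^(−0.0691216·18.85) = 0.857197 + (-0.857197)·0.271731 = 0.624270 mg/L.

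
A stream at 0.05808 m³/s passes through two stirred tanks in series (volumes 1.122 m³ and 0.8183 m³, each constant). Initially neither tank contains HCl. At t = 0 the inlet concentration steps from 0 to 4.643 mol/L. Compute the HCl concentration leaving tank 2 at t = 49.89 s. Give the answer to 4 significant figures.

3.709 mol/L

Time constants: τᵢ = Vᵢ/Q for each well-mixed tank.
τ₁ = 1.122/0.05808 = 19.3182 s; τ₂ = 0.8183/0.05808 = 14.0892 s.
Solving the cascade with C₁(0)=C₂(0)=0 gives C₂(t) = C_in[1 − (τ₁ e^(−t/τ₁) − τ₂ e^(−t/τ₂))/(τ₁ − τ₂)].
At t = 49.89: e^(−t/τ₁) = 0.0755817, e^(−t/τ₂) = 0.0289839.
C₂ = 4.643·[1 − (19.3182·0.0755817 − 14.0892·0.0289839)/(5.22899)] = 4.643·0.798864 = 3.70912 mol/L.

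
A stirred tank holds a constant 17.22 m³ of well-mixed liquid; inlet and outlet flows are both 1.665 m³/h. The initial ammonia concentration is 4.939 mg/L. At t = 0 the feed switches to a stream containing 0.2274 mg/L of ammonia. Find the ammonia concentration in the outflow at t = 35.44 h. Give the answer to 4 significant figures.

0.3805 mg/L

Transient balance on the dissolved component: V dC/dt = Q(C_in − C).
Rewrite as dC/dt + C/τ = C_in/τ, τ = V/Q = 10.3423 h.
Solution: C(t) = C_in + (C₀ − C_in) e^(−t/τ).
C(35.44) = 0.2274 + (4.939 − 0.2274)·e^(−35.44/10.3423) = 0.2274 + (4.71160)·0.0324943 = 0.380500 mg/L.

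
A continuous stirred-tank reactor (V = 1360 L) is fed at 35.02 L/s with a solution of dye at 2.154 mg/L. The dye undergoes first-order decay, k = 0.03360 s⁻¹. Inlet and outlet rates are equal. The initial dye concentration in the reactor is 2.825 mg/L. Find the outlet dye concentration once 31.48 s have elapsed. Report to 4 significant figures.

V dC/dt = Q(C_in − C) − k V C.
dC/dt = (Q/V) C_in − (Q/V + k) C; effective rate a = Q/V + k = 0.0257500 + 0.03360 = 0.0593500 s⁻¹.
C_ss = Q C_in/(Q + kV) = 0.934549 mg/L; C(t) = C_ss + (C₀ − C_ss) e^(−a t).
C(31.48) = 0.934549 + (1.89045)·e^(−0.0593500·31.48) = 0.934549 + (1.89045)·0.154380 = 1.22640 mg/L.

1.226 mg/L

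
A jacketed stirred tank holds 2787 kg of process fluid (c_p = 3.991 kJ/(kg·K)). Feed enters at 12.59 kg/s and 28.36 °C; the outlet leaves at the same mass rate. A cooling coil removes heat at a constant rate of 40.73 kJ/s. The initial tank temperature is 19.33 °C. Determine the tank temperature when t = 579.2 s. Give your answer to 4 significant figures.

26.95 °C

First-law balance (no shaft work): M c_p dT/dt = ṁ c_p (T_in − T) − 40.73.
τ = M/ṁ = 221.366 s; T_ss = T_in − Q̇/(ṁ c_p) = 28.36 − 40.73/(12.59·3.991) = 27.5494 °C.
Integrating: T(t) = T_ss + (T₀ − T_ss) e^(−t/τ).
T(579.2) = 27.5494 + (-8.21940)·e^(−579.2/221.366) = 27.5494 + (-8.21940)·0.0730596 = 26.9489 °C.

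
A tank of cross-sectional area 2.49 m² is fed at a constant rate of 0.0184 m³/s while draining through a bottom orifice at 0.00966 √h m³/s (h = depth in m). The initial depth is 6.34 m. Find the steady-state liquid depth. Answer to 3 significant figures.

A dh/dt = Q_in − 0.00966 √h. Steady state requires inflow = outflow:
Q_in = 0.00966 √h_ss ⇒ √h_ss = 0.0184/0.00966 = 1.9048.
h_ss = 1.9048² = 3.6281 m. (Since h₀ = 6.34 m > h_ss, the level will fall toward this value.)

3.63 m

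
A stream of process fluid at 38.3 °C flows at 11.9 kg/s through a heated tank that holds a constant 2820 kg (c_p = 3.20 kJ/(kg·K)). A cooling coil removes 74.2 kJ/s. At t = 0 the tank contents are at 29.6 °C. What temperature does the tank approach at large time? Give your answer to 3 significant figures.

M c_p dT/dt = ṁ c_p (T_in − T) − Q̇.
At steady state dT/dt = 0 ⇒ T_ss = T_in − Q̇/(ṁ c_p) = 38.3 − 74.2/(11.9·3.20) = 36.351 °C.

36.4 °C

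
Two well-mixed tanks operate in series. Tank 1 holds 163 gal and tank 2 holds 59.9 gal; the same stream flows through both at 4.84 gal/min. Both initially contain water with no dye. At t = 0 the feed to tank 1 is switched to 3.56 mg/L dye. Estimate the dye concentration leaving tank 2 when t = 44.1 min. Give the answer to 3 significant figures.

Time constants: τᵢ = Vᵢ/Q for each well-mixed tank.
τ₁ = 163/4.84 = 33.678 min; τ₂ = 59.9/4.84 = 12.376 min.
Tank 1: C₁ = C_in(1 − e^(−t/τ₁)). Tank 2 (τ₁ ≠ τ₂): C₂ = C_in[1 − (τ₁ e^(−t/τ₁) − τ₂ e^(−t/τ₂))/(τ₁ − τ₂)].
At t = 44.1: e^(−t/τ₁) = 0.26996, e^(−t/τ₂) = 0.028344.
C₂ = 3.56·[1 − (33.678·0.26996 − 12.376·0.028344)/(21.302)] = 3.56·0.58966 = 2.0992 mg/L.

2.10 mg/L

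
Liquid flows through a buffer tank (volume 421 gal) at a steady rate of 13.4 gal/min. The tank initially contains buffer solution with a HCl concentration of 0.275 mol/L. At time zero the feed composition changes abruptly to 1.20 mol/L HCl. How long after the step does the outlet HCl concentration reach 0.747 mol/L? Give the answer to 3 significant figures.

Transient balance on the dissolved component: V dC/dt = Q(C_in − C), so τ = V/Q = 31.418 min.
C(t) = C_in + (C₀ − C_in) e^(−t/τ). Set C = 0.747 and solve for t:
e^(−t/τ) = (C − C_in)/(C₀ − C_in) = (0.747 − 1.20)/(0.275 − 1.20) = 0.48973
t = −τ ln(…) = 31.418 × 0.71390 = 22.429 min.

22.4 min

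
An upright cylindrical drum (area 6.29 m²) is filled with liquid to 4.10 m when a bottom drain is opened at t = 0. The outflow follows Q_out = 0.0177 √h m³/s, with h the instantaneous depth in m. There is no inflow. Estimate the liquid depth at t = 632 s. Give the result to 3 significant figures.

1.29 m

A dh/dt = −Q_out = −0.0177 √h.
Separate and integrate: 2(√h − √h₀) = −(0.0177/A) t.
√h = √4.10 − 0.0177·632/(2·6.29) = 2.0248 − 0.88922 = 1.1356.
h = 1.1356² = 1.2896 m.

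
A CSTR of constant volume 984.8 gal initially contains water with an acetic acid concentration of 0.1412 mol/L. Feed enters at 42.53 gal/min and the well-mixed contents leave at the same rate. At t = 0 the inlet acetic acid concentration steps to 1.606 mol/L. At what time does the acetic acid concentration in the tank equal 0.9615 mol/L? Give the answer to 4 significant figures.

19.01 min

Species balance: V dC/dt = Q(C_in − C) ⇒ τ = V/Q = 23.1554 min.
C(t) = C_in + (C₀ − C_in) e^(−t/τ). Set C = 0.9615 and solve for t:
e^(−t/τ) = (C − C_in)/(C₀ − C_in) = (0.9615 − 1.606)/(0.1412 − 1.606) = 0.439992
t = −τ ln(…) = 23.1554 × 0.820999 = 19.0106 min.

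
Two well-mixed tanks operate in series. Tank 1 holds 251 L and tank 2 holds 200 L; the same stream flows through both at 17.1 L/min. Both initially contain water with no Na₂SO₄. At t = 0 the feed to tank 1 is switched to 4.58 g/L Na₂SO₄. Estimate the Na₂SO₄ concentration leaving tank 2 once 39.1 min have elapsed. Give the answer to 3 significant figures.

3.64 g/L

Each tank obeys Vᵢ dCᵢ/dt = Q(Cᵢ₋₁ − Cᵢ), so τᵢ = Vᵢ/Q.
τ₁ = 251/17.1 = 14.678 min; τ₂ = 200/17.1 = 11.696 min.
Solving the cascade with C₁(0)=C₂(0)=0 gives C₂(t) = C_in[1 − (τ₁ e^(−t/τ₁) − τ₂ e^(−t/τ₂))/(τ₁ − τ₂)].
At t = 39.1: e^(−t/τ₁) = 0.069684, e^(−t/τ₂) = 0.035329.
C₂ = 4.58·[1 − (14.678·0.069684 − 11.696·0.035329)/(2.9825)] = 4.58·0.79559 = 3.6438 g/L.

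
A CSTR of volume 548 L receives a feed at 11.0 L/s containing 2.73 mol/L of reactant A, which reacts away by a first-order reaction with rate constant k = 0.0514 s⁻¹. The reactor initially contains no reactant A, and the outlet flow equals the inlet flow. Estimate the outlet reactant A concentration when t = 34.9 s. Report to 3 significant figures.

Accumulation = in − out − consumed: V dC/dt = Q C_in − Q C − k V C.
dC/dt = (Q/V) C_in − (Q/V + k) C; effective rate a = Q/V + k = 0.020073 + 0.0514 = 0.071473 s⁻¹.
C_ss = Q C_in/(Q + kV) = 0.76671 mol/L; C(t) = C_ss + (C₀ − C_ss) e^(−a t).
C(34.9) = 0.76671 + (-0.76671)·e^(−0.071473·34.9) = 0.76671 + (-0.76671)·0.082545 = 0.70342 mol/L.

0.703 mol/L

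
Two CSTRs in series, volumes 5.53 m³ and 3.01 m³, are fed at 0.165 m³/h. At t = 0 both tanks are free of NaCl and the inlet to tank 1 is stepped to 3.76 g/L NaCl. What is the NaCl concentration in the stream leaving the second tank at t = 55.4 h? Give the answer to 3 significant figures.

2.40 g/L

Time constants: τᵢ = Vᵢ/Q for each well-mixed tank.
τ₁ = 5.53/0.165 = 33.515 h; τ₂ = 3.01/0.165 = 18.242 h.
Tank 1: C₁ = C_in(1 − e^(−t/τ₁)). Tank 2 (τ₁ ≠ τ₂): C₂ = C_in[1 − (τ₁ e^(−t/τ₁) − τ₂ e^(−t/τ₂))/(τ₁ − τ₂)].
At t = 55.4: e^(−t/τ₁) = 0.19148, e^(−t/τ₂) = 0.047985.
C₂ = 3.76·[1 − (33.515·0.19148 − 18.242·0.047985)/(15.273)] = 3.76·0.63713 = 2.3956 g/L.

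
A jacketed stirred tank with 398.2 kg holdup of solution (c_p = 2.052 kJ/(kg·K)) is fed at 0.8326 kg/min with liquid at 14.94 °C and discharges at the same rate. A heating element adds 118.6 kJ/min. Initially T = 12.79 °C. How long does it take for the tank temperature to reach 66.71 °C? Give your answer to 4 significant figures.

M c_p dT/dt = ṁ c_p (T_in − T) + Q̇.
τ = M/ṁ = 478.261 min; T_ss = T_in + Q̇/(ṁ c_p) = 84.3578 °C.
T(t) = T_ss + (T₀ − T_ss) e^(−t/τ). Set T = 66.71:
e^(−t/τ) = (66.71 − 84.3578)/(12.79 − 84.3578) = 0.246589
t = −478.261 · ln(0.246589) = 669.581 min.

669.6 min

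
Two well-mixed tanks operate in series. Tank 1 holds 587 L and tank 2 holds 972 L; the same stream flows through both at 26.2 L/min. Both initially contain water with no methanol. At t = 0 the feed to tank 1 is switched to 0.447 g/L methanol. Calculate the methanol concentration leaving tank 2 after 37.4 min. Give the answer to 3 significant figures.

Each tank obeys Vᵢ dCᵢ/dt = Q(Cᵢ₋₁ − Cᵢ), so τᵢ = Vᵢ/Q.
τ₁ = 587/26.2 = 22.405 min; τ₂ = 972/26.2 = 37.099 min.
Tank 1: C₁ = C_in(1 − e^(−t/τ₁)). Tank 2 (τ₁ ≠ τ₂): C₂ = C_in[1 − (τ₁ e^(−t/τ₁) − τ₂ e^(−t/τ₂))/(τ₁ − τ₂)].
At t = 37.4: e^(−t/τ₁) = 0.18838, e^(−t/τ₂) = 0.36491.
C₂ = 0.447·[1 − (22.405·0.18838 − 37.099·0.36491)/(-14.695)] = 0.447·0.36594 = 0.16357 g/L.

0.164 g/L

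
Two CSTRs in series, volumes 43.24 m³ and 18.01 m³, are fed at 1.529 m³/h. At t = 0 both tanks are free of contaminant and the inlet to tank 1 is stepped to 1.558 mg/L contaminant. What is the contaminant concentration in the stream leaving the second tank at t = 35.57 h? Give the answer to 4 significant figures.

0.8532 mg/L

Species balance on tank i: dCᵢ/dt = (Cᵢ₋₁ − Cᵢ)/τᵢ with τᵢ = Vᵢ/Q.
τ₁ = 43.24/1.529 = 28.2799 h; τ₂ = 18.01/1.529 = 11.7789 h.
Solving the cascade with C₁(0)=C₂(0)=0 gives C₂(t) = C_in[1 − (τ₁ e^(−t/τ₁) − τ₂ e^(−t/τ₂))/(τ₁ − τ₂)].
At t = 35.57: e^(−t/τ₁) = 0.284284, e^(−t/τ₂) = 0.0488112.
C₂ = 1.558·[1 − (28.2799·0.284284 − 11.7789·0.0488112)/(16.5010)] = 1.558·0.547628 = 0.853205 mg/L.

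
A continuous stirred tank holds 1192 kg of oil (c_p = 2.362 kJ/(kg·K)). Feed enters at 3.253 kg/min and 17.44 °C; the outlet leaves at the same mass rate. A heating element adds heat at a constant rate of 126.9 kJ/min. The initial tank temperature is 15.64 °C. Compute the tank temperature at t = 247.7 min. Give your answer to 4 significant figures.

Heat balance on the well-mixed liquid: M c_p dT/dt = ṁ c_p (T_in − T) + 126.9.
Rearrange: dT/dt = (T_ss − T)/τ with τ = M/ṁ = 366.431 min and T_ss = T_in + Q̇/(ṁ c_p) = 33.9557 °C.
Integrating: T(t) = T_ss + (T₀ − T_ss) e^(−t/τ).
T(247.7) = 33.9557 + (-18.3157)·e^(−247.7/366.431) = 33.9557 + (-18.3157)·0.508658 = 24.6393 °C.

24.64 °C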